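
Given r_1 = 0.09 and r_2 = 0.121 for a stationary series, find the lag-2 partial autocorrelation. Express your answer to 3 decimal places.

φ_{22} = (r_2 − r_1²) / (1 − r_1²)
r_1² = (0.09)² = 0.0081
Numerator = 0.121 − 0.0081 = 0.1129; denominator = 1 − 0.0081 = 0.9919
φ_{22} = 0.1129 / 0.9919 = 0.114

0.114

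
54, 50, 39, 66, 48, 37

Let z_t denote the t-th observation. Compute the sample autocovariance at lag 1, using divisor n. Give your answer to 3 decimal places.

Mean z̄ = (54 + 50 + 39 + 66 + 48 + 37)/6 = 49.0000
Σ_{t=1}^{5}(z_t−z̄)(z_{t+1}−z̄) = -180.0000
γ_1 = -180.0000 / 6 = -30.000

-30.000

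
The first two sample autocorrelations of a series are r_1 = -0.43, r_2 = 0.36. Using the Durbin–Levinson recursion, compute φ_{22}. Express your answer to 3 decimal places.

0.215

φ_{22} = (r_2 − r_1²) / (1 − r_1²)
r_1² = (-0.43)² = 0.1849
Numerator = 0.36 − 0.1849 = 0.1751; denominator = 1 − 0.1849 = 0.8151
φ_{22} = 0.1751 / 0.8151 = 0.215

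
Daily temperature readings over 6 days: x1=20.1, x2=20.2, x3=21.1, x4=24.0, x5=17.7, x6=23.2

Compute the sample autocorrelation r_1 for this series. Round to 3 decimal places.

-0.618

Mean x̄ = (20.1 + 20.2 + 21.1 + 24.0 + 17.7 + 23.2)/6 = 21.0500
Numerator Σ_{t=1}^{5}(x_t−x̄)(x_{t+1}−x̄) = -16.1725
Denominator Σ(x_t−x̄)² = 26.1750
r_1 = -16.1725 / 26.1750 = -0.618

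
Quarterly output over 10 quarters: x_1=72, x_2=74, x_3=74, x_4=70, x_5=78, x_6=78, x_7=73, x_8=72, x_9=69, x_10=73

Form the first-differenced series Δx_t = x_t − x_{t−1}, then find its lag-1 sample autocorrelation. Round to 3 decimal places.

First differences Δx: 2, 0, -4, 8, 0, -5, -1, -3, 4
Mean of differences = 0.1111
Numerator Σ(Δx_t−Δx̄)(Δx_{t+1}−Δx̄) = -35.4568
Denominator Σ(Δx_t−Δx̄)² = 134.8889
r_1(Δx) = -35.4568 / 134.8889 = -0.263

-0.263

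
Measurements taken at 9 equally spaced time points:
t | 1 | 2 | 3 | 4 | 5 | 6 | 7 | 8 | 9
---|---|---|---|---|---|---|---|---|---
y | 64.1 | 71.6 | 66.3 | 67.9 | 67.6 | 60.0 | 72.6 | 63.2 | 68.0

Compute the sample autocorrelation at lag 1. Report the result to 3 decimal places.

-0.672

Mean ȳ = (64.1 + 71.6 + 66.3 + 67.9 + 67.6 + 60.0 + 72.6 + 63.2 + 68.0)/9 = 66.8111
Numerator Σ_{t=1}^{8}(y_t−ȳ)(y_{t+1}−ȳ) = -85.1279
Denominator Σ(y_t−ȳ)² = 126.7089
r_1 = -85.1279 / 126.7089 = -0.672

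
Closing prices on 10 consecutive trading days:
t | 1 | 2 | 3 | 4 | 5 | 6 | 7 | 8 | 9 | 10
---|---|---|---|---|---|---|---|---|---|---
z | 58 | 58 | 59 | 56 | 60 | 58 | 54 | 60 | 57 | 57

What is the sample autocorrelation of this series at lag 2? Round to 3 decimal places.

Mean z̄ = (58 + 58 + 59 + 56 + 60 + 58 + 54 + 60 + 57 + 57)/10 = 57.7000
Numerator Σ_{t=1}^{8}(z_t−z̄)(z_{t+2}−z̄) = -4.4800
Denominator Σ(z_t−z̄)² = 30.1000
r_2 = -4.4800 / 30.1000 = -0.149

-0.149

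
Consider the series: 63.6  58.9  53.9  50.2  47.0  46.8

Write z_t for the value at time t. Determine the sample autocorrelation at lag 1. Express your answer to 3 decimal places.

0.523

Mean z̄ = (63.6 + 58.9 + 53.9 + 50.2 + 47.0 + 46.8)/6 = 53.4000
Deviations from mean: 10.2000, 5.5000, 0.5000, -3.2000, -6.4000, -6.6000
Σ(z_t−z̄)(z_{t+1}−z̄) = (56.1000) + (2.7500) + (-1.6000) + (20.4800) + (42.2400) = 119.9700
Denominator Σ(z_t−z̄)² = 229.3000
r_1 = 119.9700 / 229.3000 = 0.523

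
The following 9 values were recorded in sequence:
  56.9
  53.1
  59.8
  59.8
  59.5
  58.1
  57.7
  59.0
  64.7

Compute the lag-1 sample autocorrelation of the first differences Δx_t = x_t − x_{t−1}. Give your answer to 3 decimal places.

-0.276

First differences Δx: -3.8, 6.7, 0.0, -0.3, -1.4, -0.4, 1.3, 5.7
Mean of differences = 0.9750
Numerator Σ(Δx_t−Δx̄)(Δx_{t+1}−Δx̄) = -24.2931
Denominator Σ(Δx_t−Δx̄)² = 88.1150
r_1(Δx) = -24.2931 / 88.1150 = -0.276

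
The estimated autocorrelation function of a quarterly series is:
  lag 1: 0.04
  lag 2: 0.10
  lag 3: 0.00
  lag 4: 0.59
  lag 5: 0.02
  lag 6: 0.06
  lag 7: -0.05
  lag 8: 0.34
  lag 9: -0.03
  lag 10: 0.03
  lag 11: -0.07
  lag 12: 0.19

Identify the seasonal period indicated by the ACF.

4

The largest autocorrelation is r_4 = 0.59, with weaker echoes at lags 8 (0.34) and 12 (0.19); the remaining lags stay at or below 0.10.
The dominant spike at lag 4 indicates a seasonal period of 4.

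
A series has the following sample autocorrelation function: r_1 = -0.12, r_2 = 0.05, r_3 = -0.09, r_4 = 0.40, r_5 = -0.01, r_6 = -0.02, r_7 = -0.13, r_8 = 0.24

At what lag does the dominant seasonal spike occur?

The largest autocorrelation is r_4 = 0.40, with a weaker echo at lag 8 (0.24); the remaining lags stay at or below 0.05.
The dominant spike at lag 4 indicates a seasonal period of 4.

4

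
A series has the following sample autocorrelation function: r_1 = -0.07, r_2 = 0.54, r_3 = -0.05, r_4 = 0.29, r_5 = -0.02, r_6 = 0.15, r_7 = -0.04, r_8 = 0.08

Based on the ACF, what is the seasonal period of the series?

The largest autocorrelation is r_2 = 0.54, with weaker echoes at lags 4 (0.29) and 6 (0.15); the remaining lags stay at or below 0.08.
The dominant spike at lag 2 indicates a seasonal period of 2.

2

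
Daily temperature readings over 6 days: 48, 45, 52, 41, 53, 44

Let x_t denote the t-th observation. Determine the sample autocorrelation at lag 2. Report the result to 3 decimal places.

0.587

Mean x̄ = (48 + 45 + 52 + 41 + 53 + 44)/6 = 47.1667
Deviations from mean: 0.8333, -2.1667, 4.8333, -6.1667, 5.8333, -3.1667
Σ(x_t−x̄)(x_{t+2}−x̄) = (4.0278) + (13.3611) + (28.1944) + (19.5278) = 65.1111
Denominator Σ(x_t−x̄)² = 110.8333
r_2 = 65.1111 / 110.8333 = 0.587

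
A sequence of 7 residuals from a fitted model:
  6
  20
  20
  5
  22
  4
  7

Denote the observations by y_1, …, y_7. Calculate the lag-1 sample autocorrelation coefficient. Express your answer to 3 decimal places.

Mean ȳ = (6 + 20 + 20 + 5 + 22 + 4 + 7)/7 = 12.0000
Σ(y_t−ȳ)(y_{t+1}−ȳ) = (-48.0000) + (64.0000) + (-56.0000) + (-70.0000) + (-80.0000) + (40.0000) = -150.0000
Denominator Σ(y_t−ȳ)² = 402.0000
r_1 = -150.0000 / 402.0000 = -0.373

-0.373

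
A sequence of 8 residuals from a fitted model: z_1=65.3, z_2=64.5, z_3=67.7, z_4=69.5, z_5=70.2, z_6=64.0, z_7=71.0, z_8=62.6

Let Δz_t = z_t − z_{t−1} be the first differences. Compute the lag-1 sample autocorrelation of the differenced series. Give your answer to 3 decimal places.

-0.581

First differences Δz: -0.8, 3.2, 1.8, 0.7, -6.2, 7.0, -8.4
Mean of differences = -0.3857
Numerator Σ(Δz_t−Δz̄)(Δz_{t+1}−Δz̄) = -99.7216
Denominator Σ(Δz_t−Δz̄)² = 171.5686
r_1(Δz) = -99.7216 / 171.5686 = -0.581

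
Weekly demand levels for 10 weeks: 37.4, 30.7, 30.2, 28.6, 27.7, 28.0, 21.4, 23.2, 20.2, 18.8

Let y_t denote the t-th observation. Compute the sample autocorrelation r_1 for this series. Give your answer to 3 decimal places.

Mean ȳ = (37.4 + 30.7 + 30.2 + 28.6 + 27.7 + 28.0 + 21.4 + 23.2 + 20.2 + 18.8)/10 = 26.6200
Numerator Σ_{t=1}^{9}(y_t−ȳ)(y_{t+1}−ȳ) = 152.1156
Denominator Σ(y_t−ȳ)² = 293.9760
r_1 = 152.1156 / 293.9760 = 0.517

0.517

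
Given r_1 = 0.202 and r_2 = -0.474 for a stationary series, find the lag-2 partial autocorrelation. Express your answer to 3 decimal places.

-0.537

φ_{22} = (r_2 − r_1²) / (1 − r_1²)
r_1² = (0.202)² = 0.040804
Numerator = -0.474 − 0.0408 = -0.5148; denominator = 1 − 0.0408 = 0.9592
φ_{22} = -0.5148 / 0.9592 = -0.537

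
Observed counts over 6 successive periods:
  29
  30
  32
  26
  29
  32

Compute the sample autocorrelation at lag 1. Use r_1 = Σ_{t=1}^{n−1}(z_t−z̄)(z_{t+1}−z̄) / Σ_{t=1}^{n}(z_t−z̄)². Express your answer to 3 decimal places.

Mean z̄ = (29 + 30 + 32 + 26 + 29 + 32)/6 = 29.6667
Deviations from mean: -0.6667, 0.3333, 2.3333, -3.6667, -0.6667, 2.3333
Σ(z_t−z̄)(z_{t+1}−z̄) = (-0.2222) + (0.7778) + (-8.5556) + (2.4444) + (-1.5556) = -7.1111
Denominator Σ(z_t−z̄)² = 25.3333
r_1 = -7.1111 / 25.3333 = -0.281

-0.281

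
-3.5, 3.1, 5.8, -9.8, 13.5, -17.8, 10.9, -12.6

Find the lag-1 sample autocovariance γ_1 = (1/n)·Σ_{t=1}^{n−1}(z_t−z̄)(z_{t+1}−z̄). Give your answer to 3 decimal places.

-93.494

Mean z̄ = (-3.5 + 3.1 + 5.8 − 9.8 + 13.5 − 17.8 + 10.9 − 12.6)/8 = -1.3000
Deviations: -2.2000, 4.4000, 7.1000, -8.5000, 14.8000, -16.5000, 12.2000, -11.3000
Σ_{t=1}^{7}(z_t−z̄)(z_{t+1}−z̄) = -747.9500
γ_1 = -747.9500 / 8 = -93.494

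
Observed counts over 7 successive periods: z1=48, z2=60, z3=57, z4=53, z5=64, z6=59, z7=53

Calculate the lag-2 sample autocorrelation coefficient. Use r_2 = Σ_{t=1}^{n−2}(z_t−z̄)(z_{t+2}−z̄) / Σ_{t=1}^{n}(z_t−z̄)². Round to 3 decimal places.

-0.273

Mean z̄ = (48 + 60 + 57 + 53 + 64 + 59 + 53)/7 = 56.2857
Deviations from mean: -8.2857, 3.7143, 0.7143, -3.2857, 7.7143, 2.7143, -3.2857
Numerator Σ_{t=1}^{5}(z_t−z̄)(z_{t+2}−z̄) = -46.8776
Denominator Σ(z_t−z̄)² = 171.4286
r_2 = -46.8776 / 171.4286 = -0.273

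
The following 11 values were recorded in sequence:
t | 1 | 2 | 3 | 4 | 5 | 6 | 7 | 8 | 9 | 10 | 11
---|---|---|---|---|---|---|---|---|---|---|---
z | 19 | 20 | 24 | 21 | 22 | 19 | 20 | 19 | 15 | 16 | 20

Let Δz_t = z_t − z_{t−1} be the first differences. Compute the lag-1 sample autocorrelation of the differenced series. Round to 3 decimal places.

First differences Δz: 1, 4, -3, 1, -3, 1, -1, -4, 1, 4
Mean of differences = 0.1000
Numerator Σ(Δz_t−Δz̄)(Δz_{t+1}−Δz̄) = -13.6100
Denominator Σ(Δz_t−Δz̄)² = 70.9000
r_1(Δz) = -13.6100 / 70.9000 = -0.192

-0.192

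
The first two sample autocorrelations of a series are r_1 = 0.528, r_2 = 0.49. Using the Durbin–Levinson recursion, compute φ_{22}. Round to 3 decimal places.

φ_{22} = (r_2 − r_1²) / (1 − r_1²)
r_1² = (0.528)² = 0.278784
Numerator = 0.49 − 0.2788 = 0.2112; denominator = 1 − 0.2788 = 0.7212
φ_{22} = 0.2112 / 0.7212 = 0.293

0.293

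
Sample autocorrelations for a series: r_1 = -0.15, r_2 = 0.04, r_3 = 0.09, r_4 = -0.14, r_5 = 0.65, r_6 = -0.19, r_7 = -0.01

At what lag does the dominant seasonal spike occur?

5

The largest autocorrelation is r_5 = 0.65; the remaining lags stay at or below 0.09.
The dominant spike at lag 5 indicates a seasonal period of 5.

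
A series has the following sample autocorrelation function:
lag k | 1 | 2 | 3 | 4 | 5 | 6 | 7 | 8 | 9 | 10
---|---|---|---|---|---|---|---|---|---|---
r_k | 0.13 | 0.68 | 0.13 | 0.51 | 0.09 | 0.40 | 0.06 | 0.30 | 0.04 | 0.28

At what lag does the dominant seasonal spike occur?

The largest autocorrelation is r_2 = 0.68, with weaker echoes at lags 4 (0.51), 6 (0.40), 8 (0.30) and 10 (0.28); the remaining lags stay at or below 0.13.
The dominant spike at lag 2 indicates a seasonal period of 2.

2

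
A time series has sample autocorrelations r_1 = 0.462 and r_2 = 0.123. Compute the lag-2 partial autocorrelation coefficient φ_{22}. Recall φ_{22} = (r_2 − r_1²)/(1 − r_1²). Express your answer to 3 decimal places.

φ_{22} = (r_2 − r_1²) / (1 − r_1²)
r_1² = (0.462)² = 0.213444
Numerator = 0.123 − 0.2134 = -0.0904; denominator = 1 − 0.2134 = 0.7866
φ_{22} = -0.0904 / 0.7866 = -0.115

-0.115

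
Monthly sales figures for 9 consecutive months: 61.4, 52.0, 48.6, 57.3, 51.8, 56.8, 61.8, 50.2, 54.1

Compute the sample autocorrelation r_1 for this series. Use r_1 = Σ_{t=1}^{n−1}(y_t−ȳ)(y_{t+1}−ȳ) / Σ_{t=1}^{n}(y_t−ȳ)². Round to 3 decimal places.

-0.249

Mean ȳ = (61.4 + 52.0 + 48.6 + 57.3 + 51.8 + 56.8 + 61.8 + 50.2 + 54.1)/9 = 54.8889
Numerator Σ_{t=1}^{8}(y_t−ȳ)(y_{t+1}−ȳ) = -44.6546
Denominator Σ(y_t−ȳ)² = 179.6689
r_1 = -44.6546 / 179.6689 = -0.249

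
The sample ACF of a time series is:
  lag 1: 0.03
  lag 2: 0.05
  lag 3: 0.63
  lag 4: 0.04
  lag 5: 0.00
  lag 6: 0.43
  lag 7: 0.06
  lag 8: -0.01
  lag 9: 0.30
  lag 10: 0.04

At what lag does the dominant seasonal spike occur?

3

The largest autocorrelation is r_3 = 0.63, with weaker echoes at lags 6 (0.43) and 9 (0.30); the remaining lags stay at or below 0.06.
The dominant spike at lag 3 indicates a seasonal period of 3.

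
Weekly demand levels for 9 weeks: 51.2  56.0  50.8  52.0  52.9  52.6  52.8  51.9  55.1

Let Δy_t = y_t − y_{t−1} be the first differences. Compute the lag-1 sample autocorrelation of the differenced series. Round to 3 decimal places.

First differences Δy: 4.8, -5.2, 1.2, 0.9, -0.3, 0.2, -0.9, 3.2
Mean of differences = 0.4875
Numerator Σ(Δy_t−Δȳ)(Δy_{t+1}−Δȳ) = -31.7489
Denominator Σ(Δy_t−Δȳ)² = 61.6088
r_1(Δy) = -31.7489 / 61.6088 = -0.515

-0.515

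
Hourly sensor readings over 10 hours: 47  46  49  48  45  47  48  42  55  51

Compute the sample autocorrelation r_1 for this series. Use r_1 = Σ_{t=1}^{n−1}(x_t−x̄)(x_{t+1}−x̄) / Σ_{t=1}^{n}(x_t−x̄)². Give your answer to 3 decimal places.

-0.172

Mean x̄ = (47 + 46 + 49 + 48 + 45 + 47 + 48 + 42 + 55 + 51)/10 = 47.8000
Numerator Σ_{t=1}^{9}(x_t−x̄)(x_{t+1}−x̄) = -18.8400
Denominator Σ(x_t−x̄)² = 109.6000
r_1 = -18.8400 / 109.6000 = -0.172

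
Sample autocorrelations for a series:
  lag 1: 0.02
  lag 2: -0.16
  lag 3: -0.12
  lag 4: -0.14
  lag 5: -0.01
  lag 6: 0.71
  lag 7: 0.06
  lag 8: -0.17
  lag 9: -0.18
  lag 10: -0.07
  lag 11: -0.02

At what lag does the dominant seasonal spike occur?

The largest autocorrelation is r_6 = 0.71; the remaining lags stay at or below 0.06.
The dominant spike at lag 6 indicates a seasonal period of 6.

6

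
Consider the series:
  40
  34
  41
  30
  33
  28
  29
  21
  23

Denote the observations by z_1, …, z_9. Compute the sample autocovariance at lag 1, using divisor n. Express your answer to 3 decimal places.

Mean z̄ = (40 + 34 + 41 + 30 + 33 + 28 + 29 + 21 + 23)/9 = 31.0000
Σ_{t=1}^{8}(z_t−z̄)(z_{t+1}−z̄) = 145.0000
γ_1 = 145.0000 / 9 = 16.111

16.111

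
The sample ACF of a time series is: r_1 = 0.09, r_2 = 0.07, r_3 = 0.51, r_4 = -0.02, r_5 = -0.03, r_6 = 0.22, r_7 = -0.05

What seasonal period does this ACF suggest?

3

The largest autocorrelation is r_3 = 0.51, with a weaker echo at lag 6 (0.22); the remaining lags stay at or below 0.09.
The dominant spike at lag 3 indicates a seasonal period of 3.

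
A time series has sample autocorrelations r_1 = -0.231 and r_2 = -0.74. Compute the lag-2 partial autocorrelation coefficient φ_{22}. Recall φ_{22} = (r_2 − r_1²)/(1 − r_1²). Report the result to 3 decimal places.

-0.838

φ_{22} = (r_2 − r_1²) / (1 − r_1²)
r_1² = (-0.231)² = 0.053361
Numerator = -0.74 − 0.0534 = -0.7934; denominator = 1 − 0.0534 = 0.9466
φ_{22} = -0.7934 / 0.9466 = -0.838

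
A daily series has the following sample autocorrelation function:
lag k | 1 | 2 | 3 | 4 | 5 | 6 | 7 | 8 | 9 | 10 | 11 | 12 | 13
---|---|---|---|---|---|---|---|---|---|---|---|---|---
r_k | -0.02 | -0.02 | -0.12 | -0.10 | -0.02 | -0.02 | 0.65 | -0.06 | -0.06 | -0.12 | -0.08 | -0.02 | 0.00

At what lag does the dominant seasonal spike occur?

7

The largest autocorrelation is r_7 = 0.65; the remaining lags stay at or below 0.00.
The dominant spike at lag 7 indicates a seasonal period of 7.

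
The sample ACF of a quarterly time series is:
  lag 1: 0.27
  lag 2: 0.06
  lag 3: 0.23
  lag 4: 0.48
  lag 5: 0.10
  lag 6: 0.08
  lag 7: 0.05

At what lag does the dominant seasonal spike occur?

The largest autocorrelation is r_4 = 0.48; the remaining lags stay at or below 0.27. The elevated value at lag 1 (0.27), dropping to 0.06 at lag 2, reflects decaying short-term dependence rather than seasonality.
The dominant spike at lag 4 indicates a seasonal period of 4.

4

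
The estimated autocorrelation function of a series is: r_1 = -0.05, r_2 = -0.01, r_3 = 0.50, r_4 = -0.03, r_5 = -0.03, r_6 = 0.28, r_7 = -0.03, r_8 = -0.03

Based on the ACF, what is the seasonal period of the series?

The largest autocorrelation is r_3 = 0.50, with a weaker echo at lag 6 (0.28); the remaining lags stay at or below -0.01.
The dominant spike at lag 3 indicates a seasonal period of 3.

3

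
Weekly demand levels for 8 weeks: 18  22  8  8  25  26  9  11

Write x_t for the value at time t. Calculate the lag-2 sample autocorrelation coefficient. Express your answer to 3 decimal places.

-0.777

Mean x̄ = (18 + 22 + 8 + 8 + 25 + 26 + 9 + 11)/8 = 15.8750
Numerator Σ_{t=1}^{6}(x_t−x̄)(x_{t+2}−x̄) = -328.6563
Denominator Σ(x_t−x̄)² = 422.8750
r_2 = -328.6563 / 422.8750 = -0.777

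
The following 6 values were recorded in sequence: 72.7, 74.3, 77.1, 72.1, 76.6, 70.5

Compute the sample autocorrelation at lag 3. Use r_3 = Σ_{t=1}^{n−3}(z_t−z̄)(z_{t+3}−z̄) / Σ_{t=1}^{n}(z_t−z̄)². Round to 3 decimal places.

Mean z̄ = (72.7 + 74.3 + 77.1 + 72.1 + 76.6 + 70.5)/6 = 73.8833
Σ(z_t−z̄)(z_{t+3}−z̄) = (2.1103) + (1.1319) + (-10.8831) = -7.6408
Denominator Σ(z_t−z̄)² = 33.9283
r_3 = -7.6408 / 33.9283 = -0.225

-0.225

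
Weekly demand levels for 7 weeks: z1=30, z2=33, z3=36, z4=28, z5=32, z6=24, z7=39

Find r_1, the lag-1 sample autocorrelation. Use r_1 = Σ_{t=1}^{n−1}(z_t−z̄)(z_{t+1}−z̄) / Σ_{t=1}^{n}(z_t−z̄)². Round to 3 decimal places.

Mean z̄ = (30 + 33 + 36 + 28 + 32 + 24 + 39)/7 = 31.7143
Σ(z_t−z̄)(z_{t+1}−z̄) = (-2.2041) + (5.5102) + (-15.9184) + (-1.0612) + (-2.2041) + (-56.2041) = -72.0816
Denominator Σ(z_t−z̄)² = 149.4286
r_1 = -72.0816 / 149.4286 = -0.482

-0.482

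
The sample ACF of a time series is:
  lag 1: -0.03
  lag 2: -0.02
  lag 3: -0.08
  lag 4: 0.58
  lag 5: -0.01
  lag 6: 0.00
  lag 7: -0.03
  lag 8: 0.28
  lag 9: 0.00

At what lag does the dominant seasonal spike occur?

The largest autocorrelation is r_4 = 0.58, with a weaker echo at lag 8 (0.28); the remaining lags stay at or below 0.00.
The dominant spike at lag 4 indicates a seasonal period of 4.

4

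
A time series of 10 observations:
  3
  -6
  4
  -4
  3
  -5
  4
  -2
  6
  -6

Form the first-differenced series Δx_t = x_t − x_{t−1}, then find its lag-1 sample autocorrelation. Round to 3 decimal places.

-0.803

First differences Δx: -9, 10, -8, 7, -8, 9, -6, 8, -12
Mean of differences = -1.0000
Numerator Σ(Δx_t−Δx̄)(Δx_{t+1}−Δx̄) = -541.0000
Denominator Σ(Δx_t−Δx̄)² = 674.0000
r_1(Δx) = -541.0000 / 674.0000 = -0.803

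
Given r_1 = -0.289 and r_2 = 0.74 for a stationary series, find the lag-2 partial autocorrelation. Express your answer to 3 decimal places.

φ_{22} = (r_2 − r_1²) / (1 − r_1²)
r_1² = (-0.289)² = 0.083521
Numerator = 0.74 − 0.0835 = 0.6565; denominator = 1 − 0.0835 = 0.9165
φ_{22} = 0.6565 / 0.9165 = 0.716

0.716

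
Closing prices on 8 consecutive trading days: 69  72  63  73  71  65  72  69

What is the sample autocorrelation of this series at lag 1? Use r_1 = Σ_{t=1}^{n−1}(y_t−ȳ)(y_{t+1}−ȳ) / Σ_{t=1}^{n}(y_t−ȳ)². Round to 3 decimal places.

Mean ȳ = (69 + 72 + 63 + 73 + 71 + 65 + 72 + 69)/8 = 69.2500
Numerator Σ_{t=1}^{7}(y_t−ȳ)(y_{t+1}−ȳ) = -54.5625
Denominator Σ(y_t−ȳ)² = 89.5000
r_1 = -54.5625 / 89.5000 = -0.610

-0.610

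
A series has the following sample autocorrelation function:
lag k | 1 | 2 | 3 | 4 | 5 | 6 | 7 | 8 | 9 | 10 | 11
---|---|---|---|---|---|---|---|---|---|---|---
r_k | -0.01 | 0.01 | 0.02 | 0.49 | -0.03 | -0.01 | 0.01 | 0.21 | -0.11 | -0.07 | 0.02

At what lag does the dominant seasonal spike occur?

The largest autocorrelation is r_4 = 0.49, with a weaker echo at lag 8 (0.21); the remaining lags stay at or below 0.02.
The dominant spike at lag 4 indicates a seasonal period of 4.

4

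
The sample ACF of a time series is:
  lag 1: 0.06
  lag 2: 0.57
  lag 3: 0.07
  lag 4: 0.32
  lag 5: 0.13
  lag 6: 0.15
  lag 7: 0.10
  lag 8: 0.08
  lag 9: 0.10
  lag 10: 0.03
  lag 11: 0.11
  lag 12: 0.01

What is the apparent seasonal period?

2

The largest autocorrelation is r_2 = 0.57, with weaker echoes at lags 4 (0.32) and 6 (0.15); the remaining lags stay at or below 0.13.
The dominant spike at lag 2 indicates a seasonal period of 2.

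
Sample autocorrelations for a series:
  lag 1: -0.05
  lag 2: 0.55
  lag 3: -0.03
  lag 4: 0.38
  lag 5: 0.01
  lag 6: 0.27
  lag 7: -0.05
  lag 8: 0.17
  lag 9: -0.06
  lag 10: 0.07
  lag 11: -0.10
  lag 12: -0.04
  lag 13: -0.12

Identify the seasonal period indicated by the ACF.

The largest autocorrelation is r_2 = 0.55, with weaker echoes at lags 4 (0.38), 6 (0.27) and 8 (0.17); the remaining lags stay at or below 0.07.
The dominant spike at lag 2 indicates a seasonal period of 2.

2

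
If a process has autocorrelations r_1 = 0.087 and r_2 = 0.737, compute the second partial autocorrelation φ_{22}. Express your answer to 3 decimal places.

0.735

φ_{22} = (r_2 − r_1²) / (1 − r_1²)
r_1² = (0.087)² = 0.007569
Numerator = 0.737 − 0.0076 = 0.7294; denominator = 1 − 0.0076 = 0.9924
φ_{22} = 0.7294 / 0.9924 = 0.735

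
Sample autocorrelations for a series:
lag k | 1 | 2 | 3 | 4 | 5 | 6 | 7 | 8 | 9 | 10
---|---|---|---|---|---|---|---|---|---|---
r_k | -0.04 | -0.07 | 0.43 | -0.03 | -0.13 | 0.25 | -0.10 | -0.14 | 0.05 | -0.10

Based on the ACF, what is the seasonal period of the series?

3

The largest autocorrelation is r_3 = 0.43, with a weaker echo at lag 6 (0.25); the remaining lags stay at or below 0.05.
The dominant spike at lag 3 indicates a seasonal period of 3.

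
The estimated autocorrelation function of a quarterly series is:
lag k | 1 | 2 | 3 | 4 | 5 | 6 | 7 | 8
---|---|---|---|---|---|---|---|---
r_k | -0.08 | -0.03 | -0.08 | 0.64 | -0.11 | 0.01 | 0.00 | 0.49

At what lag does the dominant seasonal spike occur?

4

The largest autocorrelation is r_4 = 0.64, with a weaker echo at lag 8 (0.49); the remaining lags stay at or below 0.01.
The dominant spike at lag 4 indicates a seasonal period of 4.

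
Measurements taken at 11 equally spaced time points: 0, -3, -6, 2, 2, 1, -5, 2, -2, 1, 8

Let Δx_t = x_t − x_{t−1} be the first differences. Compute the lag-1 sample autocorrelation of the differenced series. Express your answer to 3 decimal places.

First differences Δx: -3, -3, 8, 0, -1, -6, 7, -4, 3, 7
Mean of differences = 0.8000
Numerator Σ(Δx_t−Δx̄)(Δx_{t+1}−Δx̄) = -73.8400
Denominator Σ(Δx_t−Δx̄)² = 235.6000
r_1(Δx) = -73.8400 / 235.6000 = -0.313

-0.313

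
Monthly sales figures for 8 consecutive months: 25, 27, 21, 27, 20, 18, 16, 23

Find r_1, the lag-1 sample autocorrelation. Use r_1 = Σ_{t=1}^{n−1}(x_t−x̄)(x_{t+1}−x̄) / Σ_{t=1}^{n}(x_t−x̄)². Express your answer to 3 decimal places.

0.183

Mean x̄ = (25 + 27 + 21 + 27 + 20 + 18 + 16 + 23)/8 = 22.1250
Deviations from mean: 2.8750, 4.8750, -1.1250, 4.8750, -2.1250, -4.1250, -6.1250, 0.8750
Σ(x_t−x̄)(x_{t+1}−x̄) = (14.0156) + (-5.4844) + (-5.4844) + (-10.3594) + (8.7656) + (25.2656) + (-5.3594) = 21.3594
Denominator Σ(x_t−x̄)² = 116.8750
r_1 = 21.3594 / 116.8750 = 0.183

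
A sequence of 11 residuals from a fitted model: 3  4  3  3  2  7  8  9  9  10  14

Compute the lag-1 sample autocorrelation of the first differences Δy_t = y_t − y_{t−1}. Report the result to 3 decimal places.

First differences Δy: 1, -1, 0, -1, 5, 1, 1, 0, 1, 4
Mean of differences = 1.1000
Numerator Σ(Δy_t−Δȳ)(Δy_{t+1}−Δȳ) = -3.8100
Denominator Σ(Δy_t−Δȳ)² = 34.9000
r_1(Δy) = -3.8100 / 34.9000 = -0.109

-0.109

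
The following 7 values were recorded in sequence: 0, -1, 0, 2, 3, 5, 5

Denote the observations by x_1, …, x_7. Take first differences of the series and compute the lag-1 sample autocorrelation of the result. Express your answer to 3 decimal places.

-0.102

First differences Δx: -1, 1, 2, 1, 2, 0
Mean of differences = 0.8333
Numerator Σ(Δx_t−Δx̄)(Δx_{t+1}−Δx̄) = -0.6944
Denominator Σ(Δx_t−Δx̄)² = 6.8333
r_1(Δx) = -0.6944 / 6.8333 = -0.102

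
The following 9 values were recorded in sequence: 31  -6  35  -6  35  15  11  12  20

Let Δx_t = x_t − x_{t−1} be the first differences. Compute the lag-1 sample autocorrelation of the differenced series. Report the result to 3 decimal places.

-0.813

First differences Δx: -37, 41, -41, 41, -20, -4, 1, 8
Mean of differences = -1.3750
Numerator Σ(Δx_t−Δx̄)(Δx_{t+1}−Δx̄) = -5592.1406
Denominator Σ(Δx_t−Δx̄)² = 6877.8750
r_1(Δx) = -5592.1406 / 6877.8750 = -0.813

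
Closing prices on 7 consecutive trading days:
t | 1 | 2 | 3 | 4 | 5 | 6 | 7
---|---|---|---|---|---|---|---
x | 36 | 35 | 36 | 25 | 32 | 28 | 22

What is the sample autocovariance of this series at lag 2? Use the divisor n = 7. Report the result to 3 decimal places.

2.090

Mean x̄ = (36 + 35 + 36 + 25 + 32 + 28 + 22)/7 = 30.5714
Deviations: 5.4286, 4.4286, 5.4286, -5.5714, 1.4286, -2.5714, -8.5714
Σ_{t=1}^{5}(x_t−x̄)(x_{t+2}−x̄) = 14.6327
γ_2 = 14.6327 / 7 = 2.090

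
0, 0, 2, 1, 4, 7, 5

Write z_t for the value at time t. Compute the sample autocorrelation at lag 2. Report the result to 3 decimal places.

Mean z̄ = (0 + 0 + 2 + 1 + 4 + 7 + 5)/7 = 2.7143
Deviations from mean: -2.7143, -2.7143, -0.7143, -1.7143, 1.2857, 4.2857, 2.2857
Σ(z_t−z̄)(z_{t+2}−z̄) = (1.9388) + (4.6531) + (-0.9184) + (-7.3469) + (2.9388) = 1.2653
Denominator Σ(z_t−z̄)² = 43.4286
r_2 = 1.2653 / 43.4286 = 0.029

0.029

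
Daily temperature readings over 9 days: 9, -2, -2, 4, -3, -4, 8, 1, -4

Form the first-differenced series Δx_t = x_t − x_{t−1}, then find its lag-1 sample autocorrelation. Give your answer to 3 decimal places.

First differences Δx: -11, 0, 6, -7, -1, 12, -7, -5
Mean of differences = -1.6250
Numerator Σ(Δx_t−Δx̄)(Δx_{t+1}−Δx̄) = -93.7656
Denominator Σ(Δx_t−Δx̄)² = 403.8750
r_1(Δx) = -93.7656 / 403.8750 = -0.232

-0.232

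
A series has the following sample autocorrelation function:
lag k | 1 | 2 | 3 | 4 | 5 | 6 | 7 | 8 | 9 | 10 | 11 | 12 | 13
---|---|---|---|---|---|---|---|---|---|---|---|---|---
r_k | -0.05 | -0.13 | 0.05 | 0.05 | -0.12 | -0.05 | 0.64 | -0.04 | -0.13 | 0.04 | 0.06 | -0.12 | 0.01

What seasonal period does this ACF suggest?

The largest autocorrelation is r_7 = 0.64; the remaining lags stay at or below 0.06.
The dominant spike at lag 7 indicates a seasonal period of 7.

7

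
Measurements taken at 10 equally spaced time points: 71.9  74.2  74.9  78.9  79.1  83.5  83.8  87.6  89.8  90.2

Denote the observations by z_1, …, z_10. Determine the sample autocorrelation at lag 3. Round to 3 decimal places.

Mean z̄ = (71.9 + 74.2 + 74.9 + 78.9 + 79.1 + 83.5 + 83.8 + 87.6 + 89.8 + 90.2)/10 = 81.3900
Numerator Σ_{t=1}^{7}(z_t−z̄)(z_{t+3}−z̄) = 45.1567
Denominator Σ(z_t−z̄)² = 392.4890
r_3 = 45.1567 / 392.4890 = 0.115

0.115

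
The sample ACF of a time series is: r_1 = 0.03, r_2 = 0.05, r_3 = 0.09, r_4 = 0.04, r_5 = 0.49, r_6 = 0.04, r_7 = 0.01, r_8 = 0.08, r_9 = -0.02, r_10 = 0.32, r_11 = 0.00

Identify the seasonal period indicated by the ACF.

The largest autocorrelation is r_5 = 0.49, with a weaker echo at lag 10 (0.32); the remaining lags stay at or below 0.09.
The dominant spike at lag 5 indicates a seasonal period of 5.

5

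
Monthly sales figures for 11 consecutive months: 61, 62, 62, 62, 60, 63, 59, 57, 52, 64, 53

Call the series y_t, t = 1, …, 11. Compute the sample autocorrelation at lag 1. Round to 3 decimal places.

-0.162

Mean ȳ = (61 + 62 + 62 + 62 + 60 + 63 + 59 + 57 + 52 + 64 + 53)/11 = 59.5455
Numerator Σ_{t=1}^{10}(y_t−ȳ)(y_{t+1}−ȳ) = -25.7521
Denominator Σ(y_t−ȳ)² = 158.7273
r_1 = -25.7521 / 158.7273 = -0.162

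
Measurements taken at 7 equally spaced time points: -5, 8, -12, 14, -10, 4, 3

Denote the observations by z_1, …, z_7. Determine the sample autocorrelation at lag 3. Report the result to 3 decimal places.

-0.290

Mean z̄ = (-5 + 8 − 12 + 14 − 10 + 4 + 3)/7 = 0.2857
Deviations from mean: -5.2857, 7.7143, -12.2857, 13.7143, -10.2857, 3.7143, 2.7143
Σ(z_t−z̄)(z_{t+3}−z̄) = (-72.4898) + (-79.3469) + (-45.6327) + (37.2245) = -160.2449
Denominator Σ(z_t−z̄)² = 553.4286
r_3 = -160.2449 / 553.4286 = -0.290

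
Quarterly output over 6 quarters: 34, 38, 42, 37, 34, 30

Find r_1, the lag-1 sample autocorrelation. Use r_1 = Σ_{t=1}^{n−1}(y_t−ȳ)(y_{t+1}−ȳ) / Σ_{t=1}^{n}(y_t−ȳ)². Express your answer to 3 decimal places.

Mean ȳ = (34 + 38 + 42 + 37 + 34 + 30)/6 = 35.8333
Deviations from mean: -1.8333, 2.1667, 6.1667, 1.1667, -1.8333, -5.8333
Σ(y_t−ȳ)(y_{t+1}−ȳ) = (-3.9722) + (13.3611) + (7.1944) + (-2.1389) + (10.6944) = 25.1389
Denominator Σ(y_t−ȳ)² = 84.8333
r_1 = 25.1389 / 84.8333 = 0.296

0.296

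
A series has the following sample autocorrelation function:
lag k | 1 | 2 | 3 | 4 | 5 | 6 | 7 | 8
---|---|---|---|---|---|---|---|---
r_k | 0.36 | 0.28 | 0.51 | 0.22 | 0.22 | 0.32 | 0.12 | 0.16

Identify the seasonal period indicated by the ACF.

The largest autocorrelation is r_3 = 0.51; the remaining lags stay at or below 0.36. The elevated value at lag 1 (0.36), dropping to 0.28 at lag 2, reflects decaying short-term dependence rather than seasonality.
The dominant spike at lag 3 indicates a seasonal period of 3.

3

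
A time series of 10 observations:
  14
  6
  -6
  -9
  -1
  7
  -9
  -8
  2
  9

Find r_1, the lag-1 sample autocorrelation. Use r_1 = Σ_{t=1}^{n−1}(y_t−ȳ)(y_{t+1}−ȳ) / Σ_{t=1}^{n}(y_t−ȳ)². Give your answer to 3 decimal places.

Mean ȳ = (14 + 6 − 6 − 9 − 1 + 7 − 9 − 8 + 2 + 9)/10 = 0.5000
Numerator Σ_{t=1}^{9}(y_t−ȳ)(y_{t+1}−ȳ) = 123.7500
Denominator Σ(y_t−ȳ)² = 626.5000
r_1 = 123.7500 / 626.5000 = 0.198

0.198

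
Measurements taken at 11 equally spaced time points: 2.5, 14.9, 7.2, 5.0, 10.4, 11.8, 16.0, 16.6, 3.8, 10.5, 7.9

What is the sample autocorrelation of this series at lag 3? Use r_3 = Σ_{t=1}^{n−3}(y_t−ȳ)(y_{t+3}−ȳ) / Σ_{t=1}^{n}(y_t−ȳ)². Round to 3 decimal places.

-0.051

Mean ȳ = (2.5 + 14.9 + 7.2 + 5.0 + 10.4 + 11.8 + 16.0 + 16.6 + 3.8 + 10.5 + 7.9)/11 = 9.6909
Numerator Σ_{t=1}^{8}(y_t−ȳ)(y_{t+3}−ȳ) = -12.2175
Denominator Σ(y_t−ȳ)² = 238.1091
r_3 = -12.2175 / 238.1091 = -0.051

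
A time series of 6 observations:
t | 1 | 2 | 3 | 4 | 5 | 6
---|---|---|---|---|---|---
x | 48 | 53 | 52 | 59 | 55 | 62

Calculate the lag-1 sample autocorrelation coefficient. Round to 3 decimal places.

Mean x̄ = (48 + 53 + 52 + 59 + 55 + 62)/6 = 54.8333
Numerator Σ_{t=1}^{5}(x_t−x̄)(x_{t+1}−x̄) = 7.8056
Denominator Σ(x_t−x̄)² = 126.8333
r_1 = 7.8056 / 126.8333 = 0.062

0.062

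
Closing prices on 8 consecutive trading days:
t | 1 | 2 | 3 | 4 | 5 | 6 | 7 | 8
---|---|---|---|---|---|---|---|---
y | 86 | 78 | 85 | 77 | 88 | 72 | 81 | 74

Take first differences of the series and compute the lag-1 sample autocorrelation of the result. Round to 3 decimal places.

-0.875

First differences Δy: -8, 7, -8, 11, -16, 9, -7
Mean of differences = -1.7143
Numerator Σ(Δy_t−Δȳ)(Δy_{t+1}−Δȳ) = -580.7959
Denominator Σ(Δy_t−Δȳ)² = 663.4286
r_1(Δy) = -580.7959 / 663.4286 = -0.875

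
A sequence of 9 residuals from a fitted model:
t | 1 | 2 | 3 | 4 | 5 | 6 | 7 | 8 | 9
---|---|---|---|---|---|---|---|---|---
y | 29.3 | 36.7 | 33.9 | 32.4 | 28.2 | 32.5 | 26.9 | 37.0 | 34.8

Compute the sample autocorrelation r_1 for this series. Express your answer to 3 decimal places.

-0.210

Mean ȳ = (29.3 + 36.7 + 33.9 + 32.4 + 28.2 + 32.5 + 26.9 + 37.0 + 34.8)/9 = 32.4111
Numerator Σ_{t=1}^{8}(y_t−ȳ)(y_{t+1}−ȳ) = -22.1190
Denominator Σ(y_t−ȳ)² = 105.1689
r_1 = -22.1190 / 105.1689 = -0.210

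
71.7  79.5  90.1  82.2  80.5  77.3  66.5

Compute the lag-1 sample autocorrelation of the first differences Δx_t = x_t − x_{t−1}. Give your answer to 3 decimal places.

First differences Δx: 7.8, 10.6, -7.9, -1.7, -3.2, -10.8
Mean of differences = -0.8667
Numerator Σ(Δx_t−Δx̄)(Δx_{t+1}−Δx̄) = 49.7122
Denominator Σ(Δx_t−Δx̄)² = 360.8733
r_1(Δx) = 49.7122 / 360.8733 = 0.138

0.138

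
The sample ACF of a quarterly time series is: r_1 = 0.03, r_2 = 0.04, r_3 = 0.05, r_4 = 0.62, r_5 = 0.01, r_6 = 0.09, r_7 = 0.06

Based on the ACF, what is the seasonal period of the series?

4

The largest autocorrelation is r_4 = 0.62; the remaining lags stay at or below 0.09.
The dominant spike at lag 4 indicates a seasonal period of 4.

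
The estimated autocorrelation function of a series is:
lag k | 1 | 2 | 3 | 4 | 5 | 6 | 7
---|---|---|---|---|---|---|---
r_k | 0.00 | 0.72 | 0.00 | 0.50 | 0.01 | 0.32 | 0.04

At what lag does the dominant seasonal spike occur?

2

The largest autocorrelation is r_2 = 0.72, with weaker echoes at lags 4 (0.50) and 6 (0.32); the remaining lags stay at or below 0.04.
The dominant spike at lag 2 indicates a seasonal period of 2.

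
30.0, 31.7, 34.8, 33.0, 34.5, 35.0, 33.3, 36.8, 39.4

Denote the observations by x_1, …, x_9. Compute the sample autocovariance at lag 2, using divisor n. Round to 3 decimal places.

Mean x̄ = (30.0 + 31.7 + 34.8 + 33.0 + 34.5 + 35.0 + 33.3 + 36.8 + 39.4)/9 = 34.2778
Σ_{t=1}^{7}(x_t−x̄)(x_{t+2}−x̄) = -3.1510
γ_2 = -3.1510 / 9 = -0.350

-0.350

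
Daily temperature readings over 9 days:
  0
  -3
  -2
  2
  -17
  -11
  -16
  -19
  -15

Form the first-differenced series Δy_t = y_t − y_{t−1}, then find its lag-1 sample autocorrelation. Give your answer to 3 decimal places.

-0.561

First differences Δy: -3, 1, 4, -19, 6, -5, -3, 4
Mean of differences = -1.8750
Numerator Σ(Δy_t−Δȳ)(Δy_{t+1}−Δȳ) = -249.5156
Denominator Σ(Δy_t−Δȳ)² = 444.8750
r_1(Δy) = -249.5156 / 444.8750 = -0.561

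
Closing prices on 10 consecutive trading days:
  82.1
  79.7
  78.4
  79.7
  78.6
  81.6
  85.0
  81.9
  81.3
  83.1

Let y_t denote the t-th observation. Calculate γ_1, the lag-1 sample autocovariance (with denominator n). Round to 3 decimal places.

Mean ȳ = (82.1 + 79.7 + 78.4 + 79.7 + 78.6 + 81.6 + 85.0 + 81.9 + 81.3 + 83.1)/10 = 81.1400
Σ_{t=1}^{9}(y_t−ȳ)(y_{t+1}−ȳ) = 14.1424
γ_1 = 14.1424 / 10 = 1.414

1.414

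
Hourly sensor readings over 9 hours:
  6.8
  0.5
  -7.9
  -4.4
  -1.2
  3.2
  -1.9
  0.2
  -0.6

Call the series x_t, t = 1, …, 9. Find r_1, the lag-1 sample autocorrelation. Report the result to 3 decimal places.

Mean x̄ = (6.8 + 0.5 − 7.9 − 4.4 − 1.2 + 3.2 − 1.9 + 0.2 − 0.6)/9 = -0.5889
Numerator Σ_{t=1}^{8}(x_t−x̄)(x_{t+1}−x̄) = 21.9510
Denominator Σ(x_t−x̄)² = 140.8289
r_1 = 21.9510 / 140.8289 = 0.156

0.156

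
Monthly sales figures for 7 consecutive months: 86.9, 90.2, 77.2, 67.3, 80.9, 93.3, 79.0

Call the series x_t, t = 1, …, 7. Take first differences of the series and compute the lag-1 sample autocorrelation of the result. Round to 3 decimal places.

-0.068

First differences Δx: 3.3, -13.0, -9.9, 13.6, 12.4, -14.3
Mean of differences = -1.3167
Numerator Σ(Δx_t−Δx̄)(Δx_{t+1}−Δx̄) = -55.1719
Denominator Σ(Δx_t−Δx̄)² = 810.7083
r_1(Δx) = -55.1719 / 810.7083 = -0.068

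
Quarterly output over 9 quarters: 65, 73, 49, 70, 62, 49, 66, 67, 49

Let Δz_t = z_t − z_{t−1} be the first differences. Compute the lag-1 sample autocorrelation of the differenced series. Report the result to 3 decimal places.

First differences Δz: 8, -24, 21, -8, -13, 17, 1, -18
Mean of differences = -2.0000
Numerator Σ(Δz_t−Δz̄)(Δz_{t+1}−Δz̄) = -998.0000
Denominator Σ(Δz_t−Δz̄)² = 1896.0000
r_1(Δz) = -998.0000 / 1896.0000 = -0.526

-0.526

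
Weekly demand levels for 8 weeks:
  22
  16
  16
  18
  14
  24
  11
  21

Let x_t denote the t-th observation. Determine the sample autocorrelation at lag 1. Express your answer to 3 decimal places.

-0.699

Mean x̄ = (22 + 16 + 16 + 18 + 14 + 24 + 11 + 21)/8 = 17.7500
Deviations from mean: 4.2500, -1.7500, -1.7500, 0.2500, -3.7500, 6.2500, -6.7500, 3.2500
Σ(x_t−x̄)(x_{t+1}−x̄) = (-7.4375) + (3.0625) + (-0.4375) + (-0.9375) + (-23.4375) + (-42.1875) + (-21.9375) = -93.3125
Denominator Σ(x_t−x̄)² = 133.5000
r_1 = -93.3125 / 133.5000 = -0.699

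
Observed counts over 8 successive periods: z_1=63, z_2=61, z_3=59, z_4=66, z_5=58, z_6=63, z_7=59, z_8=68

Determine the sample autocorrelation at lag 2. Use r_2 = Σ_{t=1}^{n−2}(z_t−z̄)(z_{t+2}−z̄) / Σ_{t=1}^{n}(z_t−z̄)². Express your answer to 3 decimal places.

Mean z̄ = (63 + 61 + 59 + 66 + 58 + 63 + 59 + 68)/8 = 62.1250
Deviations from mean: 0.8750, -1.1250, -3.1250, 3.8750, -4.1250, 0.8750, -3.1250, 5.8750
Σ(z_t−z̄)(z_{t+2}−z̄) = (-2.7344) + (-4.3594) + (12.8906) + (3.3906) + (12.8906) + (5.1406) = 27.2188
Denominator Σ(z_t−z̄)² = 88.8750
r_2 = 27.2188 / 88.8750 = 0.306

0.306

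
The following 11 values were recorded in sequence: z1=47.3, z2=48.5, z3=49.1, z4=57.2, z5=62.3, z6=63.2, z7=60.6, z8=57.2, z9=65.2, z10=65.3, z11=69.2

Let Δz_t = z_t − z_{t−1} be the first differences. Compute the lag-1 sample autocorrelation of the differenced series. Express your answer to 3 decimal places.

-0.067

First differences Δz: 1.2, 0.6, 8.1, 5.1, 0.9, -2.6, -3.4, 8.0, 0.1, 3.9
Mean of differences = 2.1900
Numerator Σ(Δz_t−Δz̄)(Δz_{t+1}−Δz̄) = -9.6181
Denominator Σ(Δz_t−Δz̄)² = 143.8090
r_1(Δz) = -9.6181 / 143.8090 = -0.067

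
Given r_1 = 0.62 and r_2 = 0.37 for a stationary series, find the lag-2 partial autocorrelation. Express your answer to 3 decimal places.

-0.023

φ_{22} = (r_2 − r_1²) / (1 − r_1²)
r_1² = (0.62)² = 0.3844
Numerator = 0.37 − 0.3844 = -0.0144; denominator = 1 − 0.3844 = 0.6156
φ_{22} = -0.0144 / 0.6156 = -0.023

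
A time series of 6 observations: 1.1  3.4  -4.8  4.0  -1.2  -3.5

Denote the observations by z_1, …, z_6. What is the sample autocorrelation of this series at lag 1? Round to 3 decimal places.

-0.492

Mean z̄ = (1.1 + 3.4 − 4.8 + 4.0 − 1.2 − 3.5)/6 = -0.1667
Deviations from mean: 1.2667, 3.5667, -4.6333, 4.1667, -1.0333, -3.3333
Σ(z_t−z̄)(z_{t+1}−z̄) = (4.5178) + (-16.5256) + (-19.3056) + (-4.3056) + (3.4444) = -32.1744
Denominator Σ(z_t−z̄)² = 65.3333
r_1 = -32.1744 / 65.3333 = -0.492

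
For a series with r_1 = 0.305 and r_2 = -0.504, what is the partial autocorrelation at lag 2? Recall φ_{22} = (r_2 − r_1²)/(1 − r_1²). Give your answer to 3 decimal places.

φ_{22} = (r_2 − r_1²) / (1 − r_1²)
r_1² = (0.305)² = 0.093025
Numerator = -0.504 − 0.0930 = -0.5970; denominator = 1 − 0.0930 = 0.9070
φ_{22} = -0.5970 / 0.9070 = -0.658

-0.658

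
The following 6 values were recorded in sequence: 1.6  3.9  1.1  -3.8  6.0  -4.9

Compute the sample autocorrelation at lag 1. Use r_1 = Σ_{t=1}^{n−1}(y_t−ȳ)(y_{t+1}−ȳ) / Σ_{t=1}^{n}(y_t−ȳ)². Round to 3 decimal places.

Mean ȳ = (1.6 + 3.9 + 1.1 − 3.8 + 6.0 − 4.9)/6 = 0.6500
Deviations from mean: 0.9500, 3.2500, 0.4500, -4.4500, 5.3500, -5.5500
Σ(y_t−ȳ)(y_{t+1}−ȳ) = (3.0875) + (1.4625) + (-2.0025) + (-23.8075) + (-29.6925) = -50.9525
Denominator Σ(y_t−ȳ)² = 90.8950
r_1 = -50.9525 / 90.8950 = -0.561

-0.561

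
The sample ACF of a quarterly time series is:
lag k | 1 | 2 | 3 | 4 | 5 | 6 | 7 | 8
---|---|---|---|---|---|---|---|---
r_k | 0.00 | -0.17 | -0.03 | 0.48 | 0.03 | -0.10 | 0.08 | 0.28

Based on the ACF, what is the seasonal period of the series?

The largest autocorrelation is r_4 = 0.48, with a weaker echo at lag 8 (0.28); the remaining lags stay at or below 0.08.
The dominant spike at lag 4 indicates a seasonal period of 4.

4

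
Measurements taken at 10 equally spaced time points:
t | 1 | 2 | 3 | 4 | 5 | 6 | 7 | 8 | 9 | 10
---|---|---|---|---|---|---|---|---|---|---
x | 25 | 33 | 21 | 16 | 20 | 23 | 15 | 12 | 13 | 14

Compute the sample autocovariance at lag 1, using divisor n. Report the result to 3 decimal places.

19.076

Mean x̄ = (25 + 33 + 21 + 16 + 20 + 23 + 15 + 12 + 13 + 14)/10 = 19.2000
Σ_{t=1}^{9}(x_t−x̄)(x_{t+1}−x̄) = 190.7600
γ_1 = 190.7600 / 10 = 19.076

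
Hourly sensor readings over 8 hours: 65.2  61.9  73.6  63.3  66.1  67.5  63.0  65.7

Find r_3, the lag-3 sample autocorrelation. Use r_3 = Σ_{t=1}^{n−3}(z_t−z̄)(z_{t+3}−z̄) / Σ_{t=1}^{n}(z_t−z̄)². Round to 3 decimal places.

0.220

Mean z̄ = (65.2 + 61.9 + 73.6 + 63.3 + 66.1 + 67.5 + 63.0 + 65.7)/8 = 65.7875
Numerator Σ_{t=1}^{5}(z_t−z̄)(z_{t+3}−z̄) = 20.5320
Denominator Σ(z_t−z̄)² = 93.4888
r_3 = 20.5320 / 93.4888 = 0.220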